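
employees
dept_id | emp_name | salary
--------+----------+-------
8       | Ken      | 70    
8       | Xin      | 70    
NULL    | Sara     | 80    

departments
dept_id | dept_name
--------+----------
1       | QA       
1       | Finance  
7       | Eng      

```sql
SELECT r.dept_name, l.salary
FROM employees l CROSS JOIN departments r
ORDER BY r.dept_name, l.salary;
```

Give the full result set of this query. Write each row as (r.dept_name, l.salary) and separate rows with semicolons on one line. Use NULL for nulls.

(Eng, 70); (Eng, 70); (Eng, 80); (Finance, 70); (Finance, 70); (Finance, 80); (QA, 70); (QA, 70); (QA, 80)

CROSS JOIN pairs every row of `employees` with every row of `departments`: 3 × 3 = 9 rows.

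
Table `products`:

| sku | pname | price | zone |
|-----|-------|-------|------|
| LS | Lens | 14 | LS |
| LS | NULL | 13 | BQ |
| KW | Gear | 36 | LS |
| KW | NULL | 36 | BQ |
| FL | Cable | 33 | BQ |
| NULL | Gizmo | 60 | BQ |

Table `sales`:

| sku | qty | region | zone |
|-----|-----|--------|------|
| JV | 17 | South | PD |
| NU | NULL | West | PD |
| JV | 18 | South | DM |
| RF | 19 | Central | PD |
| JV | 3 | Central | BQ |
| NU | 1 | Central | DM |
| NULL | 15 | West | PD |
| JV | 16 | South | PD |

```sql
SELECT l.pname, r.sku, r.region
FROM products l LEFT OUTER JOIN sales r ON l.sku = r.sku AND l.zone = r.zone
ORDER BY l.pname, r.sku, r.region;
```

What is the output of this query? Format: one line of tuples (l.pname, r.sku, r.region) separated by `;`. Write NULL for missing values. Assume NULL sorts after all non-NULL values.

LEFT JOIN keeps every row from `products`; unmatched rows get NULL for `sales`'s columns.
Matching on l.sku = r.sku AND l.zone = r.zone. A NULL in a compared column never satisfies the condition.
- l (sku=LS, zone=LS) has no partner → padded with NULL.
- l (sku=LS, zone=BQ) has no partner → padded with NULL.
- l (sku=KW, zone=LS) has no partner → padded with NULL.
- l (sku=KW, zone=BQ) has no partner → padded with NULL.
- l (sku=FL, zone=BQ) has no partner → padded with NULL.
- l (sku=NULL, zone=BQ) has no partner → padded with NULL.
After projecting and ordering:
l.pname | r.sku | r.region
Cable | NULL | NULL
Gear | NULL | NULL
Gizmo | NULL | NULL
Lens | NULL | NULL
NULL | NULL | NULL
NULL | NULL | NULL

(Cable, NULL, NULL); (Gear, NULL, NULL); (Gizmo, NULL, NULL); (Lens, NULL, NULL); (NULL, NULL, NULL); (NULL, NULL, NULL)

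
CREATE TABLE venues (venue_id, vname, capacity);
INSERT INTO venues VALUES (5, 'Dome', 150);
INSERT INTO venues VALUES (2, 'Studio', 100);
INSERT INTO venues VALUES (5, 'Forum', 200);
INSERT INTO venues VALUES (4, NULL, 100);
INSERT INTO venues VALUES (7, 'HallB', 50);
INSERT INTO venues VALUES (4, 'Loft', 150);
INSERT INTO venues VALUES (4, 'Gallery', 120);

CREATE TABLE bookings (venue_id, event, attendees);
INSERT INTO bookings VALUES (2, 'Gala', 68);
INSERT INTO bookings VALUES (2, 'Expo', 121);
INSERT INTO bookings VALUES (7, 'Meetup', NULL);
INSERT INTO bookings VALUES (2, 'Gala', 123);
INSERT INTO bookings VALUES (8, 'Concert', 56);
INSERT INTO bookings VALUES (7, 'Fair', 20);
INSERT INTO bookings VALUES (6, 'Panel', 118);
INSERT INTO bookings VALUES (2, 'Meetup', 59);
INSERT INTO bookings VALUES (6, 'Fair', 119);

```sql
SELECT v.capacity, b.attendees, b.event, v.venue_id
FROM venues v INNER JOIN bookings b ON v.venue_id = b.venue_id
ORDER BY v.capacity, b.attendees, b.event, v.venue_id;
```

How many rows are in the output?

6

INNER JOIN keeps only pairs where the ON condition holds.
Matching on v.venue_id = b.venue_id.
- v row (venue_id=5): no match → dropped.
- v row (venue_id=2): matches 4 b row(s) → 4 output row(s).
- v row (venue_id=5): no match → dropped.
- v row (venue_id=4): no match → dropped.
- v row (venue_id=7): matches 2 b row(s) → 2 output row(s).
- v row (venue_id=4): no match → dropped.
- v row (venue_id=4): no match → dropped.
Total: 6 rows.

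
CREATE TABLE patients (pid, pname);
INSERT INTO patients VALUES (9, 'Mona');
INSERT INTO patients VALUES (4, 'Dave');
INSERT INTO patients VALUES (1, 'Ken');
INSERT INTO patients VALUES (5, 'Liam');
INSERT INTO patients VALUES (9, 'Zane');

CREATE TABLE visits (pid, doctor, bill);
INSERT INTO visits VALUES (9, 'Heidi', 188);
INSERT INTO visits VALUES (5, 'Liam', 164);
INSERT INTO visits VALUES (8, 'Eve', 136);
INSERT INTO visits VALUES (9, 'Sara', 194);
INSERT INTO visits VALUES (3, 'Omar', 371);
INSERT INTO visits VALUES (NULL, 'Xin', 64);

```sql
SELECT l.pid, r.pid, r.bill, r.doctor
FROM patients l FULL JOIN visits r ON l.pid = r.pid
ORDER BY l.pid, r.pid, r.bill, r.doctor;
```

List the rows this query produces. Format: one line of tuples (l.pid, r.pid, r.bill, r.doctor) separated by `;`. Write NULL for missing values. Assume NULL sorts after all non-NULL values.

FULL OUTER JOIN keeps every row from both sides; unmatched rows get NULL for the other side's columns.
Matching on l.pid = r.pid. A NULL in a compared column never satisfies the condition.
- l[0] pid=9 → 2 match(es) in r → 2 row(s).
- l[1] pid=4 → no match; kept with NULLs on the r side.
- l[2] pid=1 → no match; kept with NULLs on the r side.
- l[3] pid=5 → 1 match(es) in r → 1 row(s).
- l[4] pid=9 → 2 match(es) in r → 2 row(s).
- plus 3 unmatched r row(s), each kept with NULL l columns.
After projecting and ordering:
l.pid | r.pid | r.bill | r.doctor
1 | NULL | NULL | NULL
4 | NULL | NULL | NULL
5 | 5 | 164 | Liam
9 | 9 | 188 | Heidi
9 | 9 | 188 | Heidi
9 | 9 | 194 | Sara
9 | 9 | 194 | Sara
NULL | 3 | 371 | Omar
NULL | 8 | 136 | Eve
NULL | NULL | 64 | Xin

(1, NULL, NULL, NULL); (4, NULL, NULL, NULL); (5, 5, 164, Liam); (9, 9, 188, Heidi); (9, 9, 188, Heidi); (9, 9, 194, Sara); (9, 9, 194, Sara); (NULL, 3, 371, Omar); (NULL, 8, 136, Eve); (NULL, NULL, 64, Xin)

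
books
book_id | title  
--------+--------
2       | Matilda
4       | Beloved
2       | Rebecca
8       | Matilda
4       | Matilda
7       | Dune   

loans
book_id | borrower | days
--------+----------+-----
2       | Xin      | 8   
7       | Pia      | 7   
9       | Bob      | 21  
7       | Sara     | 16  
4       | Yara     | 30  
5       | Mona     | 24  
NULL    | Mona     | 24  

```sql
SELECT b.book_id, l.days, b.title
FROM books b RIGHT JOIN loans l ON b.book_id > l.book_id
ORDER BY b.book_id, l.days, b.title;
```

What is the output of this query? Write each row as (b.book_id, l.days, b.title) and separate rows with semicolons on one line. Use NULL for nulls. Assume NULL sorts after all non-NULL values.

(4, 8, Beloved); (4, 8, Matilda); (7, 8, Dune); (7, 24, Dune); (7, 30, Dune); (8, 7, Matilda); (8, 8, Matilda); (8, 16, Matilda); (8, 24, Matilda); (8, 30, Matilda); (NULL, 21, NULL); (NULL, 24, NULL)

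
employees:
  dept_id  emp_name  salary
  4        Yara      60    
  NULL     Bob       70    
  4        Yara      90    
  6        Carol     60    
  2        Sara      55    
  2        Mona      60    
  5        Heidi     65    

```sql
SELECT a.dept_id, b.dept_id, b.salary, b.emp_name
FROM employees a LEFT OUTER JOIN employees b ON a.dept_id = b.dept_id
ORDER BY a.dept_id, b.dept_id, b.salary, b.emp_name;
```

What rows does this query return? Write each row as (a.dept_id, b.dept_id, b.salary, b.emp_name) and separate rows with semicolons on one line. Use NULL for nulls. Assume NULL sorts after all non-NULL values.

LEFT JOIN keeps every row from `employees a`; unmatched rows get NULL for `employees b`'s columns.
Matching on a.dept_id = b.dept_id. A NULL in a compared column never satisfies the condition.
- a (dept_id=4) pairs with 2 row(s) of b.
- a (dept_id=NULL) has no partner → padded with NULL.
- a (dept_id=4) pairs with 2 row(s) of b.
- a (dept_id=6) pairs with 1 row(s) of b.
- a (dept_id=2) pairs with 2 row(s) of b.
- a (dept_id=2) pairs with 2 row(s) of b.
- a (dept_id=5) pairs with 1 row(s) of b.

(2, 2, 55, Sara); (2, 2, 55, Sara); (2, 2, 60, Mona); (2, 2, 60, Mona); (4, 4, 60, Yara); (4, 4, 60, Yara); (4, 4, 90, Yara); (4, 4, 90, Yara); (5, 5, 65, Heidi); (6, 6, 60, Carol); (NULL, NULL, NULL, NULL)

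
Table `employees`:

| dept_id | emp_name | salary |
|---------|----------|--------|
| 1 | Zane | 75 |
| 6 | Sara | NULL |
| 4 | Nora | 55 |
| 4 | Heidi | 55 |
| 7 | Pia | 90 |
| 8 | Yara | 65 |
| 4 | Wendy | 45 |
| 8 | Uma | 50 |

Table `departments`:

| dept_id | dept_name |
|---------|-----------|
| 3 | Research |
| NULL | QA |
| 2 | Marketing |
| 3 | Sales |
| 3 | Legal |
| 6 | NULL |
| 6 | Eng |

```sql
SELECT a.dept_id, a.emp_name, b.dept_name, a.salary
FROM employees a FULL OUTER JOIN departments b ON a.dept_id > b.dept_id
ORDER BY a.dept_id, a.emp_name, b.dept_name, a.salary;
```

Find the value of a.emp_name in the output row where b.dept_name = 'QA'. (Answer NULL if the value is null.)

FULL OUTER JOIN keeps every row from both sides; unmatched rows get NULL for the other side's columns.
Matching on a.dept_id > b.dept_id. A NULL in a compared column never satisfies the condition.
- a row (dept_id=1): no match → kept, b columns NULL.
- a row (dept_id=6): matches 4 b row(s) → 4 output row(s).
- a row (dept_id=4): matches 4 b row(s) → 4 output row(s).
- a row (dept_id=4): matches 4 b row(s) → 4 output row(s).
- a row (dept_id=7): matches 6 b row(s) → 6 output row(s).
- a row (dept_id=8): matches 6 b row(s) → 6 output row(s).
- a row (dept_id=4): matches 4 b row(s) → 4 output row(s).
- a row (dept_id=8): matches 6 b row(s) → 6 output row(s).
- plus 1 unmatched b row(s), each kept with NULL a columns.

NULL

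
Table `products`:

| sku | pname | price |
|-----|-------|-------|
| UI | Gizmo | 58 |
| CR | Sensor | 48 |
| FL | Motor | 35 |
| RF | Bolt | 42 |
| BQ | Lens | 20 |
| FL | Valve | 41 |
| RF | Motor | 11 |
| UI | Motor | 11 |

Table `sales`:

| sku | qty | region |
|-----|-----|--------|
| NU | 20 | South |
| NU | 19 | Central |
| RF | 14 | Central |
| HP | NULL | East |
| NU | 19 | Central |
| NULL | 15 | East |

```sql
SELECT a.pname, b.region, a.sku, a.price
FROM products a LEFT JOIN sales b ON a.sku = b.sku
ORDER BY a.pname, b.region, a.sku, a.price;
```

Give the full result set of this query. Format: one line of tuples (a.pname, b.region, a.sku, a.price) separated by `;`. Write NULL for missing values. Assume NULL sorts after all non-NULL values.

(Bolt, Central, RF, 42); (Gizmo, NULL, UI, 58); (Lens, NULL, BQ, 20); (Motor, Central, RF, 11); (Motor, NULL, FL, 35); (Motor, NULL, UI, 11); (Sensor, NULL, CR, 48); (Valve, NULL, FL, 41)

LEFT JOIN keeps every row from `products`; unmatched rows get NULL for `sales`'s columns.
Matching on a.sku = b.sku. A NULL in a compared column never satisfies the condition.
- a (sku=UI) has no partner → padded with NULL.
- a (sku=CR) has no partner → padded with NULL.
- a (sku=FL) has no partner → padded with NULL.
- a (sku=RF) pairs with 1 row(s) of b.
- a (sku=BQ) has no partner → padded with NULL.
- a (sku=FL) has no partner → padded with NULL.
- a (sku=RF) pairs with 1 row(s) of b.
- a (sku=UI) has no partner → padded with NULL.
After projecting and ordering:
a.pname | b.region | a.sku | a.price
Bolt | Central | RF | 42
Gizmo | NULL | UI | 58
Lens | NULL | BQ | 20
Motor | Central | RF | 11
Motor | NULL | FL | 35
Motor | NULL | UI | 11
Sensor | NULL | CR | 48
Valve | NULL | FL | 41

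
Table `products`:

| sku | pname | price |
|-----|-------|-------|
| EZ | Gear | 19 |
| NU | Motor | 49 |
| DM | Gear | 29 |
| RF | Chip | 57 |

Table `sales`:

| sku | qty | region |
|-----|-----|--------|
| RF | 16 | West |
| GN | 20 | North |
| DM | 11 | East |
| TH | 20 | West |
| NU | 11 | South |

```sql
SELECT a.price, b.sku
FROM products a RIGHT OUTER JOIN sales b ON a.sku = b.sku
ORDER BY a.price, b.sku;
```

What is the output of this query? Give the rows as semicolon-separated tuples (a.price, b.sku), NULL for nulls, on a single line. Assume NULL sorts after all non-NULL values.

RIGHT JOIN keeps every row from `sales`; unmatched rows get NULL for `products`'s columns.
Matching on a.sku = b.sku.
- a row (sku=EZ): no match.
- a row (sku=NU): matches 1 b row(s) → 1 output row(s).
- a row (sku=DM): matches 1 b row(s) → 1 output row(s).
- a row (sku=RF): matches 1 b row(s) → 1 output row(s).
- 2 row(s) from b found no a partner → padded with NULL.
After projecting and ordering:
a.price | b.sku
29 | DM
49 | NU
57 | RF
NULL | GN
NULL | TH

(29, DM); (49, NU); (57, RF); (NULL, GN); (NULL, TH)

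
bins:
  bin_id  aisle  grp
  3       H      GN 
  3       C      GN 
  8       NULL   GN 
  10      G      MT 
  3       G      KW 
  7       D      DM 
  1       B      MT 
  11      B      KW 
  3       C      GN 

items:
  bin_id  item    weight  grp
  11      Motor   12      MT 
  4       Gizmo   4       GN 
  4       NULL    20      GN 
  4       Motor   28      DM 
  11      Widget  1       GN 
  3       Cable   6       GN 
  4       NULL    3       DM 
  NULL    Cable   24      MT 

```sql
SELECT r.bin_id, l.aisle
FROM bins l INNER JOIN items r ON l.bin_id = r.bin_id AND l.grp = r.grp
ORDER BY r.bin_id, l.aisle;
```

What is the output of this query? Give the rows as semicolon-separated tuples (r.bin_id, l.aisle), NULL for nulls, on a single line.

INNER JOIN keeps only pairs where the ON condition holds.
Matching on l.bin_id = r.bin_id AND l.grp = r.grp. A NULL in a compared column never satisfies the condition.
- l[0] bin_id=3, grp=GN → 1 match(es) in r → 1 row(s).
- l[1] bin_id=3, grp=GN → 1 match(es) in r → 1 row(s).
- l[2] bin_id=8, grp=GN → no match; dropped.
- l[3] bin_id=10, grp=MT → no match; dropped.
- l[4] bin_id=3, grp=KW → no match; dropped.
- l[5] bin_id=7, grp=DM → no match; dropped.
- l[6] bin_id=1, grp=MT → no match; dropped.
- l[7] bin_id=11, grp=KW → no match; dropped.
- l[8] bin_id=3, grp=GN → 1 match(es) in r → 1 row(s).
After projecting and ordering:
r.bin_id | l.aisle
3 | C
3 | C
3 | H

(3, C); (3, C); (3, H)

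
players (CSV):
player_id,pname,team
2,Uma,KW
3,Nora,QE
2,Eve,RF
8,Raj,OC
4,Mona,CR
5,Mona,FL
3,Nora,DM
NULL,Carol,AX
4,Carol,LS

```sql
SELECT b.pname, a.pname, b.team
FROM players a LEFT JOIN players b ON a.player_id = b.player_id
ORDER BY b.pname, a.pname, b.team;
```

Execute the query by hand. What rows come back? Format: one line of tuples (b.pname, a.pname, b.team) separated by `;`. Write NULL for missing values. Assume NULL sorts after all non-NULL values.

(Carol, Carol, LS); (Carol, Mona, LS); (Eve, Eve, RF); (Eve, Uma, RF); (Mona, Carol, CR); (Mona, Mona, CR); (Mona, Mona, FL); (Nora, Nora, DM); (Nora, Nora, DM); (Nora, Nora, QE); (Nora, Nora, QE); (Raj, Raj, OC); (Uma, Eve, KW); (Uma, Uma, KW); (NULL, Carol, NULL)

LEFT JOIN keeps every row from `players a`; unmatched rows get NULL for `players b`'s columns.
Matching on a.player_id = b.player_id. A NULL in a compared column never satisfies the condition.
Matched pairs: 14; unmatched a rows kept: 1.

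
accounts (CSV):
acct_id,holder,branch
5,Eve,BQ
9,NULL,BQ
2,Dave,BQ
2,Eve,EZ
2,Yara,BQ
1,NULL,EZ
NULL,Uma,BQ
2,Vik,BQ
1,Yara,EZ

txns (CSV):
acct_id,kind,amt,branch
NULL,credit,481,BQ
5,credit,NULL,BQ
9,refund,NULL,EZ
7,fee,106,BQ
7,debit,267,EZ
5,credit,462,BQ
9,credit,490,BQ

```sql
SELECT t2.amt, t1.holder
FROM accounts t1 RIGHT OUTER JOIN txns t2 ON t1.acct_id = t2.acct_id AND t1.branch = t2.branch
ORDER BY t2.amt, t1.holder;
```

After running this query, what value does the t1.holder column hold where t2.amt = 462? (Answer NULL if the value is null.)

RIGHT JOIN keeps every row from `txns`; unmatched rows get NULL for `accounts`'s columns.
Matching on t1.acct_id = t2.acct_id AND t1.branch = t2.branch. A NULL in a compared column never satisfies the condition.
- t1 row (acct_id=5, branch=BQ): matches 2 t2 row(s) → 2 output row(s).
- t1 row (acct_id=9, branch=BQ): matches 1 t2 row(s) → 1 output row(s).
- t1 row (acct_id=2, branch=BQ): no match.
- t1 row (acct_id=2, branch=EZ): no match.
- t1 row (acct_id=2, branch=BQ): no match.
- t1 row (acct_id=1, branch=EZ): no match.
- t1 row (acct_id=NULL, branch=BQ): no match.
- t1 row (acct_id=2, branch=BQ): no match.
- t1 row (acct_id=1, branch=EZ): no match.
- 4 t2 row(s) had no t1 match → kept, t1 columns NULL.

Eve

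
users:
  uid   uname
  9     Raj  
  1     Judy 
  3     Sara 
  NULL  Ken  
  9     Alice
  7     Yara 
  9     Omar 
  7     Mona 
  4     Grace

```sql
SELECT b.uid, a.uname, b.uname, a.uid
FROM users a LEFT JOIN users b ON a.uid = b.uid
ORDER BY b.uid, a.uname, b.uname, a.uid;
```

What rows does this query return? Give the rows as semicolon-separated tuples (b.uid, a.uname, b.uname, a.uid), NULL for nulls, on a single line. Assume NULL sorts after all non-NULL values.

(1, Judy, Judy, 1); (3, Sara, Sara, 3); (4, Grace, Grace, 4); (7, Mona, Mona, 7); (7, Mona, Yara, 7); (7, Yara, Mona, 7); (7, Yara, Yara, 7); (9, Alice, Alice, 9); (9, Alice, Omar, 9); (9, Alice, Raj, 9); (9, Omar, Alice, 9); (9, Omar, Omar, 9); (9, Omar, Raj, 9); (9, Raj, Alice, 9); (9, Raj, Omar, 9); (9, Raj, Raj, 9); (NULL, Ken, NULL, NULL)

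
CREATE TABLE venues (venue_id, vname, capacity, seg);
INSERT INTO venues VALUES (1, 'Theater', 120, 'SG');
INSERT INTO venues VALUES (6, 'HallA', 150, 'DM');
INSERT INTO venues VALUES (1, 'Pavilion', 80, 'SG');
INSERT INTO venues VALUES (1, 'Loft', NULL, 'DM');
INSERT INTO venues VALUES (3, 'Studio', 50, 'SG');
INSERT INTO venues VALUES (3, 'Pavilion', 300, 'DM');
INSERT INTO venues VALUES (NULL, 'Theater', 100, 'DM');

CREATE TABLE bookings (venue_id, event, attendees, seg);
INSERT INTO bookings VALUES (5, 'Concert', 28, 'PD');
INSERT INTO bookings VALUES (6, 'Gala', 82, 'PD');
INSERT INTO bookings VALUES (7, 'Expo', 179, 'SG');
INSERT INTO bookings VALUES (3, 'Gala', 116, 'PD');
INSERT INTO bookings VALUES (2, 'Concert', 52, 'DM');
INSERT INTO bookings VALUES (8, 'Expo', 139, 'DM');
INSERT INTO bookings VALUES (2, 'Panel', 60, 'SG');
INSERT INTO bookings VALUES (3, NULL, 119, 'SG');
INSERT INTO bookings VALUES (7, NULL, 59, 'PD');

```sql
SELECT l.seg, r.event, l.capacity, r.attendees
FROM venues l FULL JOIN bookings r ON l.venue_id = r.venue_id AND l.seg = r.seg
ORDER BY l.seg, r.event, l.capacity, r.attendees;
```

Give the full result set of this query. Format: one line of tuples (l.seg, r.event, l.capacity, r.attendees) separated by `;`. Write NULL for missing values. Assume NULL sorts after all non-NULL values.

FULL OUTER JOIN keeps every row from both sides; unmatched rows get NULL for the other side's columns.
Matching on l.venue_id = r.venue_id AND l.seg = r.seg. A NULL in a compared column never satisfies the condition.
- l (venue_id=1, seg=SG) has no partner → padded with NULL.
- l (venue_id=6, seg=DM) has no partner → padded with NULL.
- l (venue_id=1, seg=SG) has no partner → padded with NULL.
- l (venue_id=1, seg=DM) has no partner → padded with NULL.
- l (venue_id=3, seg=SG) pairs with 1 row(s) of r.
- l (venue_id=3, seg=DM) has no partner → padded with NULL.
- l (venue_id=NULL, seg=DM) has no partner → padded with NULL.
- 8 r row(s) had no l match → kept, l columns NULL.

(DM, NULL, 100, NULL); (DM, NULL, 150, NULL); (DM, NULL, 300, NULL); (DM, NULL, NULL, NULL); (SG, NULL, 50, 119); (SG, NULL, 80, NULL); (SG, NULL, 120, NULL); (NULL, Concert, NULL, 28); (NULL, Concert, NULL, 52); (NULL, Expo, NULL, 139); (NULL, Expo, NULL, 179); (NULL, Gala, NULL, 82); (NULL, Gala, NULL, 116); (NULL, Panel, NULL, 60); (NULL, NULL, NULL, 59)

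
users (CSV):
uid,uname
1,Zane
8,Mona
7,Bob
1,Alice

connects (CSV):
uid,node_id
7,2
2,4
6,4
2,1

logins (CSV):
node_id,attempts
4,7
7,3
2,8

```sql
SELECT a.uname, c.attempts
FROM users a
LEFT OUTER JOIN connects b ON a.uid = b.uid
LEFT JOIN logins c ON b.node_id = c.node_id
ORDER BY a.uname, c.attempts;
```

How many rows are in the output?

4

Step 1 — a LEFT JOIN b on uid → 4 row(s).
Then LEFT JOIN `logins c` on node_id: each of those 4 rows is kept; rows whose b.node_id has no match in c get NULL for c's columns.
Result: 4 row(s).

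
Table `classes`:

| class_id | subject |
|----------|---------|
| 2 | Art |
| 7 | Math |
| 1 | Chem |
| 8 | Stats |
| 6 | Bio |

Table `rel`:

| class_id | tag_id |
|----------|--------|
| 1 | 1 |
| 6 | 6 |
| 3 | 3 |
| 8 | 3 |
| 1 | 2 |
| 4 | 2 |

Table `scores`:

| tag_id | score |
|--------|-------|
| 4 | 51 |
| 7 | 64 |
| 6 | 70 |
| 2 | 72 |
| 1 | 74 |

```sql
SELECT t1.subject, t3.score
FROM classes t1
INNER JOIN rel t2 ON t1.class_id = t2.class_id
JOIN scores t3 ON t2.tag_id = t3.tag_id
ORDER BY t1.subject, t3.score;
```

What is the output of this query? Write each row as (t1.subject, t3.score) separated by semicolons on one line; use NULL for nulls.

Evaluate left to right. First `classes t1 INNER JOIN rel t2` on class_id: 4 row(s).
Then INNER JOIN `scores t3` on tag_id: keep only rows whose t2.tag_id appears in t3.

(Bio, 70); (Chem, 72); (Chem, 74)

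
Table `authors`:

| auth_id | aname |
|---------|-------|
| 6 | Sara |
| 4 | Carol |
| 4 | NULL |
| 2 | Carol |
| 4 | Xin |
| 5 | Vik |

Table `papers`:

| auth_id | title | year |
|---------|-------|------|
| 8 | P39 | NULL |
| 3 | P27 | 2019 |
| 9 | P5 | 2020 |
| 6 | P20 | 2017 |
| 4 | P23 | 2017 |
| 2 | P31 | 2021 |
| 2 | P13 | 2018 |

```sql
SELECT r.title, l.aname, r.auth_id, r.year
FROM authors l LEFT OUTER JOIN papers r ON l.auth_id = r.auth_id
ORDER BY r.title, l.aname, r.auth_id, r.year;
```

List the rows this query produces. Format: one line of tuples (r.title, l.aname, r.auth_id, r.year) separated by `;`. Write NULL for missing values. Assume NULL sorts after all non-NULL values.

LEFT JOIN keeps every row from `authors`; unmatched rows get NULL for `papers`'s columns.
Matching on l.auth_id = r.auth_id.
Matched pairs: 6; unmatched l rows kept: 1.

(P13, Carol, 2, 2018); (P20, Sara, 6, 2017); (P23, Carol, 4, 2017); (P23, Xin, 4, 2017); (P23, NULL, 4, 2017); (P31, Carol, 2, 2021); (NULL, Vik, NULL, NULL)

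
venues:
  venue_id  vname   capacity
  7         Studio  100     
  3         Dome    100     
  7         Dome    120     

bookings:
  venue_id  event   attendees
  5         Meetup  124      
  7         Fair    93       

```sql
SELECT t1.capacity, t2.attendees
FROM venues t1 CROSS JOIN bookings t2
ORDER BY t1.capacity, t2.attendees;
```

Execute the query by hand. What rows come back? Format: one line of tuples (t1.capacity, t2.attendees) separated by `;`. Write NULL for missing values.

(100, 93); (100, 93); (100, 124); (100, 124); (120, 93); (120, 124)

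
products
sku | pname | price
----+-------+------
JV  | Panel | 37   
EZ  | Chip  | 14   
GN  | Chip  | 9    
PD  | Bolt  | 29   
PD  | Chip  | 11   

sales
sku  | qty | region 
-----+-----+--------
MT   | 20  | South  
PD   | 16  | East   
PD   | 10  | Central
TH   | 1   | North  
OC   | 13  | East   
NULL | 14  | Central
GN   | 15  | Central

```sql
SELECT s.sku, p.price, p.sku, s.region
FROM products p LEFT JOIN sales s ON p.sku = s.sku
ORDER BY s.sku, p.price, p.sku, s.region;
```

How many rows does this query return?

7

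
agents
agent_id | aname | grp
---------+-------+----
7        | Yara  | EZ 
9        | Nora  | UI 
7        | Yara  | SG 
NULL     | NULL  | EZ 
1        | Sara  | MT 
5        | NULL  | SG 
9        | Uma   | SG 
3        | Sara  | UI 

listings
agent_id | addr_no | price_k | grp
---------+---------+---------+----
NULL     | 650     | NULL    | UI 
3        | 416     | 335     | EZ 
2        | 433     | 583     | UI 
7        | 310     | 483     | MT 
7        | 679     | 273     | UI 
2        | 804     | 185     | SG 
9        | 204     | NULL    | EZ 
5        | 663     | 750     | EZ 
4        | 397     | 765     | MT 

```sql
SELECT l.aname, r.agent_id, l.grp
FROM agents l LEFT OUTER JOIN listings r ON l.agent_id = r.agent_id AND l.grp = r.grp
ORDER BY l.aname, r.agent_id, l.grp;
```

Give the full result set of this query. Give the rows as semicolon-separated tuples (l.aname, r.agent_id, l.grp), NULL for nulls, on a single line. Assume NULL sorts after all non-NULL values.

(Nora, NULL, UI); (Sara, NULL, MT); (Sara, NULL, UI); (Uma, NULL, SG); (Yara, NULL, EZ); (Yara, NULL, SG); (NULL, NULL, EZ); (NULL, NULL, SG)

LEFT JOIN keeps every row from `agents`; unmatched rows get NULL for `listings`'s columns.
Matching on l.agent_id = r.agent_id AND l.grp = r.grp. A NULL in a compared column never satisfies the condition.
- agent_id=7, grp=EZ: no r row matches, row kept with r columns NULL.
- agent_id=9, grp=UI: no r row matches, row kept with r columns NULL.
- agent_id=7, grp=SG: no r row matches, row kept with r columns NULL.
- agent_id=NULL, grp=EZ: no r row matches, row kept with r columns NULL.
- agent_id=1, grp=MT: no r row matches, row kept with r columns NULL.
- agent_id=5, grp=SG: no r row matches, row kept with r columns NULL.
- agent_id=9, grp=SG: no r row matches, row kept with r columns NULL.
- agent_id=3, grp=UI: no r row matches, row kept with r columns NULL.
After projecting and ordering:
l.aname | r.agent_id | l.grp
Nora | NULL | UI
Sara | NULL | MT
Sara | NULL | UI
Uma | NULL | SG
Yara | NULL | EZ
Yara | NULL | SG
NULL | NULL | EZ
NULL | NULL | SG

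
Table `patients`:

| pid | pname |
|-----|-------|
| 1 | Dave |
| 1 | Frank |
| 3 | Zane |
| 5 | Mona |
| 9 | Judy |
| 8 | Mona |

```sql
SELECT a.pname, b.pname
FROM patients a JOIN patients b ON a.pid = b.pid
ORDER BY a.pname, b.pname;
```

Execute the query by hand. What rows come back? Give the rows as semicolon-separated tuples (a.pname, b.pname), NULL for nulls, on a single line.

(Dave, Dave); (Dave, Frank); (Frank, Dave); (Frank, Frank); (Judy, Judy); (Mona, Mona); (Mona, Mona); (Zane, Zane)

INNER JOIN keeps only pairs where the ON condition holds.
Matching on a.pid = b.pid.
Matched pairs: 8.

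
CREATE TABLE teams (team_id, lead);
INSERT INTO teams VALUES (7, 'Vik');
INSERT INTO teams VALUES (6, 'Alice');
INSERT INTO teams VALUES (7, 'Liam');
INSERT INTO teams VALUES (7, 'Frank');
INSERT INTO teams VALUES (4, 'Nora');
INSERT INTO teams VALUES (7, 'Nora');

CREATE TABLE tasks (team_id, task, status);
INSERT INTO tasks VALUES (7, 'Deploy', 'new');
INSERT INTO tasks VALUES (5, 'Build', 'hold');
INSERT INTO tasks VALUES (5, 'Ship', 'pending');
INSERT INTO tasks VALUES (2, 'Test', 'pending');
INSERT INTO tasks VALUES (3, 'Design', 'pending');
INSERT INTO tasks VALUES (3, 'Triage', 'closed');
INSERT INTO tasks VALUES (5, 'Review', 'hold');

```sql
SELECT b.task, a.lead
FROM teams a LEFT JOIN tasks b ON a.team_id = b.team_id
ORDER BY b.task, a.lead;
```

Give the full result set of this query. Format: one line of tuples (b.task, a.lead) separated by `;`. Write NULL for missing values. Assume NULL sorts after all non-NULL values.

LEFT JOIN keeps every row from `teams`; unmatched rows get NULL for `tasks`'s columns.
Matching on a.team_id = b.team_id.
Matched pairs: 4; unmatched a rows kept: 2.

(Deploy, Frank); (Deploy, Liam); (Deploy, Nora); (Deploy, Vik); (NULL, Alice); (NULL, Nora)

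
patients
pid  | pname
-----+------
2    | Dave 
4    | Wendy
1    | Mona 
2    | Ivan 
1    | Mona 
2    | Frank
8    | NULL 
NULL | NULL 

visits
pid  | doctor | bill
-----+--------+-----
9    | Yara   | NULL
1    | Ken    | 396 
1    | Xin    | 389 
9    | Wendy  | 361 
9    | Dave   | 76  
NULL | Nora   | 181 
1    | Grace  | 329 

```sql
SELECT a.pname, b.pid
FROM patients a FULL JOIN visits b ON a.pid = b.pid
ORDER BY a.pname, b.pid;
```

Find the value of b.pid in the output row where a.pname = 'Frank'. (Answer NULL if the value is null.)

NULL

FULL OUTER JOIN keeps every row from both sides; unmatched rows get NULL for the other side's columns.
Matching on a.pid = b.pid. A NULL in a compared column never satisfies the condition.
- pid=2: no b row matches, row kept with b columns NULL.
- pid=4: no b row matches, row kept with b columns NULL.
- pid=1: 3 matching b row(s), so 3 row(s) emitted.
- pid=2: no b row matches, row kept with b columns NULL.
- pid=1: 3 matching b row(s), so 3 row(s) emitted.
- pid=2: no b row matches, row kept with b columns NULL.
- pid=8: no b row matches, row kept with b columns NULL.
- pid=NULL: no b row matches, row kept with b columns NULL.
- 4 row(s) from b found no a partner → padded with NULL.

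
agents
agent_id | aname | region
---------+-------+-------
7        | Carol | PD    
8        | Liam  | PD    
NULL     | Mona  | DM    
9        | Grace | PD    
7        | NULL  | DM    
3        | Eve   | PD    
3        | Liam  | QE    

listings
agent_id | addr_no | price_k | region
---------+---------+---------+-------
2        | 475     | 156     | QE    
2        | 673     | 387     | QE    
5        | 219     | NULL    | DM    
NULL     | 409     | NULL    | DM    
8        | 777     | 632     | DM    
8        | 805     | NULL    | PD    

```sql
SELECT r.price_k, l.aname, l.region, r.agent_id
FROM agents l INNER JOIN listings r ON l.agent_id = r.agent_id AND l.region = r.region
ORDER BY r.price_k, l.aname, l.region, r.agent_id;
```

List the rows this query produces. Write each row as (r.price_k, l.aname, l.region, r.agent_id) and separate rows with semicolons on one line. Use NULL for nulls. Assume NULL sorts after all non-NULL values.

INNER JOIN keeps only pairs where the ON condition holds.
Matching on l.agent_id = r.agent_id AND l.region = r.region. A NULL in a compared column never satisfies the condition.
Matched pairs: 1.

(NULL, Liam, PD, 8)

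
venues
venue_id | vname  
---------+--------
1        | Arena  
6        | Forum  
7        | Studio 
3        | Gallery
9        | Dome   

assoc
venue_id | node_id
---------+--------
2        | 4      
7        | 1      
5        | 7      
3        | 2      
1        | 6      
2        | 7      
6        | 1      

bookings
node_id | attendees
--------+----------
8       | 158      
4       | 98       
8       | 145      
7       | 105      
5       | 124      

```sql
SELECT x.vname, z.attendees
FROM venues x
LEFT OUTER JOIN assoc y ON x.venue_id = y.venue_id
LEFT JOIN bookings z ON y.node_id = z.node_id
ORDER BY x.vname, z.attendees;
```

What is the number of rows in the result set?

Evaluate left to right. First `venues x LEFT JOIN assoc y` on venue_id: 5 row(s).
Then LEFT JOIN `bookings z` on node_id: each of those 5 rows is kept; rows whose y.node_id has no match in z get NULL for z's columns.
Result: 5 row(s).

5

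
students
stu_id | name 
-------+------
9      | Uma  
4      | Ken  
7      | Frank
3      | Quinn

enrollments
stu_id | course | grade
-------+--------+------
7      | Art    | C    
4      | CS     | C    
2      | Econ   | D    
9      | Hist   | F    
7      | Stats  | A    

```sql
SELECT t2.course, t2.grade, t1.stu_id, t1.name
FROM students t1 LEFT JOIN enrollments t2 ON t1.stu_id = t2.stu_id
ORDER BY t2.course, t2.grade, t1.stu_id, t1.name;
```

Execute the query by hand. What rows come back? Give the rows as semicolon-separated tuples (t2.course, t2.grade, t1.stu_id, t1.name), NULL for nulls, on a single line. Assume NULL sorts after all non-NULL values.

(Art, C, 7, Frank); (CS, C, 4, Ken); (Hist, F, 9, Uma); (Stats, A, 7, Frank); (NULL, NULL, 3, Quinn)

LEFT JOIN keeps every row from `students`; unmatched rows get NULL for `enrollments`'s columns.
Matching on t1.stu_id = t2.stu_id.
Matched pairs: 4; unmatched t1 rows kept: 1.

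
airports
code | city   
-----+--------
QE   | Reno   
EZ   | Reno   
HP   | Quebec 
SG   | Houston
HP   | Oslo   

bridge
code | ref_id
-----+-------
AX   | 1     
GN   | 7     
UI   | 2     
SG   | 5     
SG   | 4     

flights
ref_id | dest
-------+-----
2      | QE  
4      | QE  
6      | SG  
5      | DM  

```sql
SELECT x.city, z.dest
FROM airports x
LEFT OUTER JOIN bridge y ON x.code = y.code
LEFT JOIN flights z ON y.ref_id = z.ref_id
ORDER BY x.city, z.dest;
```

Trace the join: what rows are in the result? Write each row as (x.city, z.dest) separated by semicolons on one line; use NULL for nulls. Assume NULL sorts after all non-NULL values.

(Houston, DM); (Houston, QE); (Oslo, NULL); (Quebec, NULL); (Reno, NULL); (Reno, NULL)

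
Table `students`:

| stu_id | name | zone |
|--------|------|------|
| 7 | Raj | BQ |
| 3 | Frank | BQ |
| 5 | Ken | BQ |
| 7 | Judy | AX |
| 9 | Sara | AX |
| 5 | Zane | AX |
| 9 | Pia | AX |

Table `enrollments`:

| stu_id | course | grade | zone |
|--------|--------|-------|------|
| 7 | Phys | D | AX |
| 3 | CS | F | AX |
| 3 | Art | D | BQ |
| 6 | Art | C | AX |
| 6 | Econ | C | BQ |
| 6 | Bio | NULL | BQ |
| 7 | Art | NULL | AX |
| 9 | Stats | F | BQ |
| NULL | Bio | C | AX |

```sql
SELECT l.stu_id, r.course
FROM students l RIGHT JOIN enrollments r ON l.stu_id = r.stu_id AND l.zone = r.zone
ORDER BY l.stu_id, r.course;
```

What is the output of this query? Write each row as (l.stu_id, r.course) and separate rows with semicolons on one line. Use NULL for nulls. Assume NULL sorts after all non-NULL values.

(3, Art); (7, Art); (7, Phys); (NULL, Art); (NULL, Bio); (NULL, Bio); (NULL, CS); (NULL, Econ); (NULL, Stats)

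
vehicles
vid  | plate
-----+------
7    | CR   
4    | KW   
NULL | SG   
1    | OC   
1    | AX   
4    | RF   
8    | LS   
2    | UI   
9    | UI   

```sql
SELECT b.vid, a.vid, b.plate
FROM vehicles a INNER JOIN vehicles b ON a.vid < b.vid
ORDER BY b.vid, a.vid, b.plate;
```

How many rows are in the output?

INNER JOIN keeps only pairs where the ON condition holds.
Matching on a.vid < b.vid. A NULL in a compared column never satisfies the condition.
- a row (vid=7): matches 2 b row(s) → 2 output row(s).
- a row (vid=4): matches 3 b row(s) → 3 output row(s).
- a row (vid=NULL): no match → dropped.
- a row (vid=1): matches 6 b row(s) → 6 output row(s).
- a row (vid=1): matches 6 b row(s) → 6 output row(s).
- a row (vid=4): matches 3 b row(s) → 3 output row(s).
- a row (vid=8): matches 1 b row(s) → 1 output row(s).
- a row (vid=2): matches 5 b row(s) → 5 output row(s).
- a row (vid=9): no match → dropped.
Total: 26 rows.

26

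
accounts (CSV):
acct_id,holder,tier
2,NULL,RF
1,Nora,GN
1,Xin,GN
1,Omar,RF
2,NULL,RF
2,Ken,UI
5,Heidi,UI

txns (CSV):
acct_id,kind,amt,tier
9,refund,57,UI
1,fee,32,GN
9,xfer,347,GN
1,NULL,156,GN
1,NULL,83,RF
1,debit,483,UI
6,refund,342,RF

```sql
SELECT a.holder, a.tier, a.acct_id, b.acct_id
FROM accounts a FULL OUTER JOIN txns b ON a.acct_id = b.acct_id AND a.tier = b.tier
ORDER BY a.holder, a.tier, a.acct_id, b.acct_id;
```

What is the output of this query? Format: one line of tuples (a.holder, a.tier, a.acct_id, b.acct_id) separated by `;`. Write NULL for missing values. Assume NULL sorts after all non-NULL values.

FULL OUTER JOIN keeps every row from both sides; unmatched rows get NULL for the other side's columns.
Matching on a.acct_id = b.acct_id AND a.tier = b.tier.
- acct_id=2, tier=RF: no b row matches, row kept with b columns NULL.
- acct_id=1, tier=GN: 2 matching b row(s), so 2 row(s) emitted.
- acct_id=1, tier=GN: 2 matching b row(s), so 2 row(s) emitted.
- acct_id=1, tier=RF: 1 matching b row(s), so 1 row(s) emitted.
- acct_id=2, tier=RF: no b row matches, row kept with b columns NULL.
- acct_id=2, tier=UI: no b row matches, row kept with b columns NULL.
- acct_id=5, tier=UI: no b row matches, row kept with b columns NULL.
- plus 4 unmatched b row(s), each kept with NULL a columns.

(Heidi, UI, 5, NULL); (Ken, UI, 2, NULL); (Nora, GN, 1, 1); (Nora, GN, 1, 1); (Omar, RF, 1, 1); (Xin, GN, 1, 1); (Xin, GN, 1, 1); (NULL, RF, 2, NULL); (NULL, RF, 2, NULL); (NULL, NULL, NULL, 1); (NULL, NULL, NULL, 6); (NULL, NULL, NULL, 9); (NULL, NULL, NULL, 9)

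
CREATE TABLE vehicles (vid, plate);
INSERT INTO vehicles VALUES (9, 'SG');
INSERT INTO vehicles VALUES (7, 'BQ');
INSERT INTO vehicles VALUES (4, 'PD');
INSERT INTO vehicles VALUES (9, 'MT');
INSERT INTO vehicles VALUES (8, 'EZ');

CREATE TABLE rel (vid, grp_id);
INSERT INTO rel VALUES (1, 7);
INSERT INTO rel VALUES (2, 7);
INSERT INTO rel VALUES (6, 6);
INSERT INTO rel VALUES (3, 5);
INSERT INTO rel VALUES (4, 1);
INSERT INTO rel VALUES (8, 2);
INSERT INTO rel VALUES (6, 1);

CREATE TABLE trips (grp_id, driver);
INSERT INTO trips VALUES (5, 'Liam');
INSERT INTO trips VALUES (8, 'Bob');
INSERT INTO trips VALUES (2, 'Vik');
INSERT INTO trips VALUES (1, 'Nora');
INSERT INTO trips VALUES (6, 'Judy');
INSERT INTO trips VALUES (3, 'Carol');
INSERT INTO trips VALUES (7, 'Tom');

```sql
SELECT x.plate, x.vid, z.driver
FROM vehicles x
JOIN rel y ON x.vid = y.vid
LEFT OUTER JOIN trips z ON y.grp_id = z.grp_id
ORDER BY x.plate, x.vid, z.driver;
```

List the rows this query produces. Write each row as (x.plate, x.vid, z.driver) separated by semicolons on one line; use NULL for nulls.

(EZ, 8, Vik); (PD, 4, Nora)

Step 1 — x INNER JOIN y on vid → 2 row(s).
Then LEFT JOIN `trips z` on grp_id: each of those 2 rows is kept; rows whose y.grp_id has no match in z get NULL for z's columns.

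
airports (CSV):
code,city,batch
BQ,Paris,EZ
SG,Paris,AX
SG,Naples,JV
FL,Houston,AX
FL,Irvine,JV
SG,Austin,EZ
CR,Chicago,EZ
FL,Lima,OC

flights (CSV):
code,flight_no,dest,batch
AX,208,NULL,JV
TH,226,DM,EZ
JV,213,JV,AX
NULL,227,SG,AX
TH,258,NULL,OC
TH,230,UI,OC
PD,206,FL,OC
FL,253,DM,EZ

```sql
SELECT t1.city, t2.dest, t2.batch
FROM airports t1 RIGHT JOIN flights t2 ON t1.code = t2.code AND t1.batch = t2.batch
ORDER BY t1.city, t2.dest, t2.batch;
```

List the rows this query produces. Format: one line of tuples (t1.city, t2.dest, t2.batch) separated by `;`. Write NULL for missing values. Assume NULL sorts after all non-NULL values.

(NULL, DM, EZ); (NULL, DM, EZ); (NULL, FL, OC); (NULL, JV, AX); (NULL, SG, AX); (NULL, UI, OC); (NULL, NULL, JV); (NULL, NULL, OC)

RIGHT JOIN keeps every row from `flights`; unmatched rows get NULL for `airports`'s columns.
Matching on t1.code = t2.code AND t1.batch = t2.batch. A NULL in a compared column never satisfies the condition.
Matched pairs: 0; unmatched t2 rows kept: 8.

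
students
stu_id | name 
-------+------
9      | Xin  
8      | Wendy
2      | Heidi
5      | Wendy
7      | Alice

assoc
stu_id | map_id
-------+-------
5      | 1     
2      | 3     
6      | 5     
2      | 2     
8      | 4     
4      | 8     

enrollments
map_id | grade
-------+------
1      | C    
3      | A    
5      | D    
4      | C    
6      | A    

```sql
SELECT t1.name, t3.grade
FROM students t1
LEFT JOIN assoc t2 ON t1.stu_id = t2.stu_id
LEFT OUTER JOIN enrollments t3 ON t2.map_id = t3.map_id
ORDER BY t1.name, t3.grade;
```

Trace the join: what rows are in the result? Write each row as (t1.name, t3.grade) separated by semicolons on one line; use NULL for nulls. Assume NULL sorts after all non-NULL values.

(Alice, NULL); (Heidi, A); (Heidi, NULL); (Wendy, C); (Wendy, C); (Xin, NULL)

Joins associate left-to-right: students LEFT JOIN assoc on stu_id gives 6 intermediate row(s).
Then LEFT JOIN `enrollments t3` on map_id: each of those 6 rows is kept; rows whose t2.map_id has no match in t3 get NULL for t3's columns.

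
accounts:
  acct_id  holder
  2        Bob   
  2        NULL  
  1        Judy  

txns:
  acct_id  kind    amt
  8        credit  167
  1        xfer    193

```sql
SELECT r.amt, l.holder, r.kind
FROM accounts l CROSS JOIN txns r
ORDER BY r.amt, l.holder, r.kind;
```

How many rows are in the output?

CROSS JOIN pairs every row of `accounts` with every row of `txns`: 3 × 2 = 6 rows.

6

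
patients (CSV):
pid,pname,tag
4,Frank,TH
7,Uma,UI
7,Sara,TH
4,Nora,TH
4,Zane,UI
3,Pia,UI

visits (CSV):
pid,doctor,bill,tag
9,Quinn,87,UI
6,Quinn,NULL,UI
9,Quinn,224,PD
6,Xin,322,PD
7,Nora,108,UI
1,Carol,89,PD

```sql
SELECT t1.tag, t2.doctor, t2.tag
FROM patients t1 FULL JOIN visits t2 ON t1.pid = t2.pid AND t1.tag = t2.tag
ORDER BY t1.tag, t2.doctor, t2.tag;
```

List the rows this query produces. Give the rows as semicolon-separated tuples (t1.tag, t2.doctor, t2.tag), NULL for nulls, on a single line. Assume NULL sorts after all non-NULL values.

(TH, NULL, NULL); (TH, NULL, NULL); (TH, NULL, NULL); (UI, Nora, UI); (UI, NULL, NULL); (UI, NULL, NULL); (NULL, Carol, PD); (NULL, Quinn, PD); (NULL, Quinn, UI); (NULL, Quinn, UI); (NULL, Xin, PD)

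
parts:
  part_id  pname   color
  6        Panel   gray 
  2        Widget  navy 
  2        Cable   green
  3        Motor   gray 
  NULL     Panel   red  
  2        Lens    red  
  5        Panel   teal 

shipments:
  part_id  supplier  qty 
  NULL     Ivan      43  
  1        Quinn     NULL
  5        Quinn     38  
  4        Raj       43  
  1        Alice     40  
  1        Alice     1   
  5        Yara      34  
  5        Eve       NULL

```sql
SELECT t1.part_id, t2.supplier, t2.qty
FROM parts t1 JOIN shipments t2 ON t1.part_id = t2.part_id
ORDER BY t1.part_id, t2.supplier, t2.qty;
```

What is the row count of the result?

3

INNER JOIN keeps only pairs where the ON condition holds.
Matching on t1.part_id = t2.part_id. A NULL in a compared column never satisfies the condition.
- t1 (part_id=6) has no partner → excluded.
- t1 (part_id=2) has no partner → excluded.
- t1 (part_id=2) has no partner → excluded.
- t1 (part_id=3) has no partner → excluded.
- t1 (part_id=NULL) has no partner → excluded.
- t1 (part_id=2) has no partner → excluded.
- t1 (part_id=5) pairs with 3 row(s) of t2.
Total: 3 rows.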